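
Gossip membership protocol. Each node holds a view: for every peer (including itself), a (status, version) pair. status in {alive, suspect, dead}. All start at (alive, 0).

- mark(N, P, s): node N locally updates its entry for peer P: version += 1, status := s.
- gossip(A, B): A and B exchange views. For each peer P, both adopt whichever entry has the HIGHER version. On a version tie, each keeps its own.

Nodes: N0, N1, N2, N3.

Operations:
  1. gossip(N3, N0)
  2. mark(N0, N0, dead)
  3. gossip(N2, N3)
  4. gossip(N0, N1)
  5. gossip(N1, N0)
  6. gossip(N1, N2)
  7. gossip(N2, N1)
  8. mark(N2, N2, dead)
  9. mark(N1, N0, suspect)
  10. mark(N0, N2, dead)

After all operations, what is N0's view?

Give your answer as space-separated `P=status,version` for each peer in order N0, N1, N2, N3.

Answer: N0=dead,1 N1=alive,0 N2=dead,1 N3=alive,0

Derivation:
Op 1: gossip N3<->N0 -> N3.N0=(alive,v0) N3.N1=(alive,v0) N3.N2=(alive,v0) N3.N3=(alive,v0) | N0.N0=(alive,v0) N0.N1=(alive,v0) N0.N2=(alive,v0) N0.N3=(alive,v0)
Op 2: N0 marks N0=dead -> (dead,v1)
Op 3: gossip N2<->N3 -> N2.N0=(alive,v0) N2.N1=(alive,v0) N2.N2=(alive,v0) N2.N3=(alive,v0) | N3.N0=(alive,v0) N3.N1=(alive,v0) N3.N2=(alive,v0) N3.N3=(alive,v0)
Op 4: gossip N0<->N1 -> N0.N0=(dead,v1) N0.N1=(alive,v0) N0.N2=(alive,v0) N0.N3=(alive,v0) | N1.N0=(dead,v1) N1.N1=(alive,v0) N1.N2=(alive,v0) N1.N3=(alive,v0)
Op 5: gossip N1<->N0 -> N1.N0=(dead,v1) N1.N1=(alive,v0) N1.N2=(alive,v0) N1.N3=(alive,v0) | N0.N0=(dead,v1) N0.N1=(alive,v0) N0.N2=(alive,v0) N0.N3=(alive,v0)
Op 6: gossip N1<->N2 -> N1.N0=(dead,v1) N1.N1=(alive,v0) N1.N2=(alive,v0) N1.N3=(alive,v0) | N2.N0=(dead,v1) N2.N1=(alive,v0) N2.N2=(alive,v0) N2.N3=(alive,v0)
Op 7: gossip N2<->N1 -> N2.N0=(dead,v1) N2.N1=(alive,v0) N2.N2=(alive,v0) N2.N3=(alive,v0) | N1.N0=(dead,v1) N1.N1=(alive,v0) N1.N2=(alive,v0) N1.N3=(alive,v0)
Op 8: N2 marks N2=dead -> (dead,v1)
Op 9: N1 marks N0=suspect -> (suspect,v2)
Op 10: N0 marks N2=dead -> (dead,v1)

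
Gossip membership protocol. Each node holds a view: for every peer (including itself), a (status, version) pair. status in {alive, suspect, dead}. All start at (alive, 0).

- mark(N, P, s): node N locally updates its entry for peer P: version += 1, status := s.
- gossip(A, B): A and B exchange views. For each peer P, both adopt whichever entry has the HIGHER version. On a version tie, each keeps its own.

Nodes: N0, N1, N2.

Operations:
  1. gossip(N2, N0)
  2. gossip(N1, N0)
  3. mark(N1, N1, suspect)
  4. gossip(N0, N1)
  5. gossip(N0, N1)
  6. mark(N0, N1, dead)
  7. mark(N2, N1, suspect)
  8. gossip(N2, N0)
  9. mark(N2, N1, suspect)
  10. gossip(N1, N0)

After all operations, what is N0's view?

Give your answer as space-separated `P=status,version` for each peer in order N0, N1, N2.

Op 1: gossip N2<->N0 -> N2.N0=(alive,v0) N2.N1=(alive,v0) N2.N2=(alive,v0) | N0.N0=(alive,v0) N0.N1=(alive,v0) N0.N2=(alive,v0)
Op 2: gossip N1<->N0 -> N1.N0=(alive,v0) N1.N1=(alive,v0) N1.N2=(alive,v0) | N0.N0=(alive,v0) N0.N1=(alive,v0) N0.N2=(alive,v0)
Op 3: N1 marks N1=suspect -> (suspect,v1)
Op 4: gossip N0<->N1 -> N0.N0=(alive,v0) N0.N1=(suspect,v1) N0.N2=(alive,v0) | N1.N0=(alive,v0) N1.N1=(suspect,v1) N1.N2=(alive,v0)
Op 5: gossip N0<->N1 -> N0.N0=(alive,v0) N0.N1=(suspect,v1) N0.N2=(alive,v0) | N1.N0=(alive,v0) N1.N1=(suspect,v1) N1.N2=(alive,v0)
Op 6: N0 marks N1=dead -> (dead,v2)
Op 7: N2 marks N1=suspect -> (suspect,v1)
Op 8: gossip N2<->N0 -> N2.N0=(alive,v0) N2.N1=(dead,v2) N2.N2=(alive,v0) | N0.N0=(alive,v0) N0.N1=(dead,v2) N0.N2=(alive,v0)
Op 9: N2 marks N1=suspect -> (suspect,v3)
Op 10: gossip N1<->N0 -> N1.N0=(alive,v0) N1.N1=(dead,v2) N1.N2=(alive,v0) | N0.N0=(alive,v0) N0.N1=(dead,v2) N0.N2=(alive,v0)

Answer: N0=alive,0 N1=dead,2 N2=alive,0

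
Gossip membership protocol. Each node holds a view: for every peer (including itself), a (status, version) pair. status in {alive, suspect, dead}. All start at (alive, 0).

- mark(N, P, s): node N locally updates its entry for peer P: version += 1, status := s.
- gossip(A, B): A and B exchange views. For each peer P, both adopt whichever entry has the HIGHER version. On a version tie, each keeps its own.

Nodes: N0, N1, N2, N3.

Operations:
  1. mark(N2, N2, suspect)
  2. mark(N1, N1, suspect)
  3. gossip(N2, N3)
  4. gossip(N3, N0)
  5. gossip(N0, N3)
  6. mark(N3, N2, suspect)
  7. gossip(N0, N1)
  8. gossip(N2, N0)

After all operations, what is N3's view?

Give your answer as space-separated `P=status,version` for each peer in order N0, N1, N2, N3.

Op 1: N2 marks N2=suspect -> (suspect,v1)
Op 2: N1 marks N1=suspect -> (suspect,v1)
Op 3: gossip N2<->N3 -> N2.N0=(alive,v0) N2.N1=(alive,v0) N2.N2=(suspect,v1) N2.N3=(alive,v0) | N3.N0=(alive,v0) N3.N1=(alive,v0) N3.N2=(suspect,v1) N3.N3=(alive,v0)
Op 4: gossip N3<->N0 -> N3.N0=(alive,v0) N3.N1=(alive,v0) N3.N2=(suspect,v1) N3.N3=(alive,v0) | N0.N0=(alive,v0) N0.N1=(alive,v0) N0.N2=(suspect,v1) N0.N3=(alive,v0)
Op 5: gossip N0<->N3 -> N0.N0=(alive,v0) N0.N1=(alive,v0) N0.N2=(suspect,v1) N0.N3=(alive,v0) | N3.N0=(alive,v0) N3.N1=(alive,v0) N3.N2=(suspect,v1) N3.N3=(alive,v0)
Op 6: N3 marks N2=suspect -> (suspect,v2)
Op 7: gossip N0<->N1 -> N0.N0=(alive,v0) N0.N1=(suspect,v1) N0.N2=(suspect,v1) N0.N3=(alive,v0) | N1.N0=(alive,v0) N1.N1=(suspect,v1) N1.N2=(suspect,v1) N1.N3=(alive,v0)
Op 8: gossip N2<->N0 -> N2.N0=(alive,v0) N2.N1=(suspect,v1) N2.N2=(suspect,v1) N2.N3=(alive,v0) | N0.N0=(alive,v0) N0.N1=(suspect,v1) N0.N2=(suspect,v1) N0.N3=(alive,v0)

Answer: N0=alive,0 N1=alive,0 N2=suspect,2 N3=alive,0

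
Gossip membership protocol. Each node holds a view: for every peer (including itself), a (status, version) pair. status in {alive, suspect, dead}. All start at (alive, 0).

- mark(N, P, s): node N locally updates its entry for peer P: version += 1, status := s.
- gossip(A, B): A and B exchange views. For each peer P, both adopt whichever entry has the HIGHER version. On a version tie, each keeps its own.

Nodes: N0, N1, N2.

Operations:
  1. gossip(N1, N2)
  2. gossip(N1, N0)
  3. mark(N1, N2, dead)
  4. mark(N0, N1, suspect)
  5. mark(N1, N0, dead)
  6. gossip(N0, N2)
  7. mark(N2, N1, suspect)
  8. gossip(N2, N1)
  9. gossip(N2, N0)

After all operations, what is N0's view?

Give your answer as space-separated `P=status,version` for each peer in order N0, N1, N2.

Op 1: gossip N1<->N2 -> N1.N0=(alive,v0) N1.N1=(alive,v0) N1.N2=(alive,v0) | N2.N0=(alive,v0) N2.N1=(alive,v0) N2.N2=(alive,v0)
Op 2: gossip N1<->N0 -> N1.N0=(alive,v0) N1.N1=(alive,v0) N1.N2=(alive,v0) | N0.N0=(alive,v0) N0.N1=(alive,v0) N0.N2=(alive,v0)
Op 3: N1 marks N2=dead -> (dead,v1)
Op 4: N0 marks N1=suspect -> (suspect,v1)
Op 5: N1 marks N0=dead -> (dead,v1)
Op 6: gossip N0<->N2 -> N0.N0=(alive,v0) N0.N1=(suspect,v1) N0.N2=(alive,v0) | N2.N0=(alive,v0) N2.N1=(suspect,v1) N2.N2=(alive,v0)
Op 7: N2 marks N1=suspect -> (suspect,v2)
Op 8: gossip N2<->N1 -> N2.N0=(dead,v1) N2.N1=(suspect,v2) N2.N2=(dead,v1) | N1.N0=(dead,v1) N1.N1=(suspect,v2) N1.N2=(dead,v1)
Op 9: gossip N2<->N0 -> N2.N0=(dead,v1) N2.N1=(suspect,v2) N2.N2=(dead,v1) | N0.N0=(dead,v1) N0.N1=(suspect,v2) N0.N2=(dead,v1)

Answer: N0=dead,1 N1=suspect,2 N2=dead,1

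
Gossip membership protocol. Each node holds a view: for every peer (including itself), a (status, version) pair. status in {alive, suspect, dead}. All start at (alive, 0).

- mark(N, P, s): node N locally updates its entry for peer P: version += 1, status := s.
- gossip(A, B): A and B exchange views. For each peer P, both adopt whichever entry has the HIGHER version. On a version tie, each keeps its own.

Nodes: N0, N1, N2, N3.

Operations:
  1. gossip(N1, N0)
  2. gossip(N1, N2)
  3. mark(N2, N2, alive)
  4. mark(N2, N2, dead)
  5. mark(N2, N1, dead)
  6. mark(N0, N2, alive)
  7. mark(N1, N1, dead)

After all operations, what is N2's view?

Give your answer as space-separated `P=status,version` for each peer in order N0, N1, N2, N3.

Answer: N0=alive,0 N1=dead,1 N2=dead,2 N3=alive,0

Derivation:
Op 1: gossip N1<->N0 -> N1.N0=(alive,v0) N1.N1=(alive,v0) N1.N2=(alive,v0) N1.N3=(alive,v0) | N0.N0=(alive,v0) N0.N1=(alive,v0) N0.N2=(alive,v0) N0.N3=(alive,v0)
Op 2: gossip N1<->N2 -> N1.N0=(alive,v0) N1.N1=(alive,v0) N1.N2=(alive,v0) N1.N3=(alive,v0) | N2.N0=(alive,v0) N2.N1=(alive,v0) N2.N2=(alive,v0) N2.N3=(alive,v0)
Op 3: N2 marks N2=alive -> (alive,v1)
Op 4: N2 marks N2=dead -> (dead,v2)
Op 5: N2 marks N1=dead -> (dead,v1)
Op 6: N0 marks N2=alive -> (alive,v1)
Op 7: N1 marks N1=dead -> (dead,v1)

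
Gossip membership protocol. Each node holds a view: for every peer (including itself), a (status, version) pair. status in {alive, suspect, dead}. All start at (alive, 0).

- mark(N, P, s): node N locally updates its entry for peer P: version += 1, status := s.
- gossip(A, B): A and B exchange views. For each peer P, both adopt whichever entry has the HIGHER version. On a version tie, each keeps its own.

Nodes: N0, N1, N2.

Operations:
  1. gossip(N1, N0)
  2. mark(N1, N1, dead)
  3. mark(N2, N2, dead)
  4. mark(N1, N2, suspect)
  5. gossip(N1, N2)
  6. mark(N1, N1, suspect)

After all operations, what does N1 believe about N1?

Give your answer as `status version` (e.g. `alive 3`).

Op 1: gossip N1<->N0 -> N1.N0=(alive,v0) N1.N1=(alive,v0) N1.N2=(alive,v0) | N0.N0=(alive,v0) N0.N1=(alive,v0) N0.N2=(alive,v0)
Op 2: N1 marks N1=dead -> (dead,v1)
Op 3: N2 marks N2=dead -> (dead,v1)
Op 4: N1 marks N2=suspect -> (suspect,v1)
Op 5: gossip N1<->N2 -> N1.N0=(alive,v0) N1.N1=(dead,v1) N1.N2=(suspect,v1) | N2.N0=(alive,v0) N2.N1=(dead,v1) N2.N2=(dead,v1)
Op 6: N1 marks N1=suspect -> (suspect,v2)

Answer: suspect 2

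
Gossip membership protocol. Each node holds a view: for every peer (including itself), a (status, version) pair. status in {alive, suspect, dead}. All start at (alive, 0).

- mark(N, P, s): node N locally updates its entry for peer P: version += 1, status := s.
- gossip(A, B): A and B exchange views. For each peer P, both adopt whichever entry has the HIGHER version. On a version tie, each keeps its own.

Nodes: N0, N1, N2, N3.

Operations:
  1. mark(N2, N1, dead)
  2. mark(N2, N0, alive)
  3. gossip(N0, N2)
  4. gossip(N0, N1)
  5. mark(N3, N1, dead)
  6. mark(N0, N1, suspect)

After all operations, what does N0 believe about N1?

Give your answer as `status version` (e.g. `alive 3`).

Answer: suspect 2

Derivation:
Op 1: N2 marks N1=dead -> (dead,v1)
Op 2: N2 marks N0=alive -> (alive,v1)
Op 3: gossip N0<->N2 -> N0.N0=(alive,v1) N0.N1=(dead,v1) N0.N2=(alive,v0) N0.N3=(alive,v0) | N2.N0=(alive,v1) N2.N1=(dead,v1) N2.N2=(alive,v0) N2.N3=(alive,v0)
Op 4: gossip N0<->N1 -> N0.N0=(alive,v1) N0.N1=(dead,v1) N0.N2=(alive,v0) N0.N3=(alive,v0) | N1.N0=(alive,v1) N1.N1=(dead,v1) N1.N2=(alive,v0) N1.N3=(alive,v0)
Op 5: N3 marks N1=dead -> (dead,v1)
Op 6: N0 marks N1=suspect -> (suspect,v2)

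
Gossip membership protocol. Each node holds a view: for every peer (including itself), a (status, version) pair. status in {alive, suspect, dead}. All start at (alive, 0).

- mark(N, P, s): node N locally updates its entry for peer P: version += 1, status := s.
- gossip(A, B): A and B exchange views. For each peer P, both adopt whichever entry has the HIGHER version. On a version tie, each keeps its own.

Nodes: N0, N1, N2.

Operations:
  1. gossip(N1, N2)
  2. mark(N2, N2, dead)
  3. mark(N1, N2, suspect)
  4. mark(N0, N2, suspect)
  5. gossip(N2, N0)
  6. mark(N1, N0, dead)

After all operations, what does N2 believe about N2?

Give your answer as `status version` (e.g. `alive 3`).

Answer: dead 1

Derivation:
Op 1: gossip N1<->N2 -> N1.N0=(alive,v0) N1.N1=(alive,v0) N1.N2=(alive,v0) | N2.N0=(alive,v0) N2.N1=(alive,v0) N2.N2=(alive,v0)
Op 2: N2 marks N2=dead -> (dead,v1)
Op 3: N1 marks N2=suspect -> (suspect,v1)
Op 4: N0 marks N2=suspect -> (suspect,v1)
Op 5: gossip N2<->N0 -> N2.N0=(alive,v0) N2.N1=(alive,v0) N2.N2=(dead,v1) | N0.N0=(alive,v0) N0.N1=(alive,v0) N0.N2=(suspect,v1)
Op 6: N1 marks N0=dead -> (dead,v1)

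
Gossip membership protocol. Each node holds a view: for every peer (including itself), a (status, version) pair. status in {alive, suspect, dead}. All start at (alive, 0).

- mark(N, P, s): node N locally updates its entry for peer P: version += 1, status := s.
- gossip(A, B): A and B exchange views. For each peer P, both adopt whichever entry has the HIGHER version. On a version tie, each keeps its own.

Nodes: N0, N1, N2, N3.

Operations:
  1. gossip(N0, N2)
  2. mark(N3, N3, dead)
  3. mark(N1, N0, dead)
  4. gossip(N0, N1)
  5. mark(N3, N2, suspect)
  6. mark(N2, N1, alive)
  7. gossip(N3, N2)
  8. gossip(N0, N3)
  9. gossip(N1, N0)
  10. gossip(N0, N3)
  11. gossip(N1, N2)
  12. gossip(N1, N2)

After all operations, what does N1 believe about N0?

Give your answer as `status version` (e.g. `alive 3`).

Op 1: gossip N0<->N2 -> N0.N0=(alive,v0) N0.N1=(alive,v0) N0.N2=(alive,v0) N0.N3=(alive,v0) | N2.N0=(alive,v0) N2.N1=(alive,v0) N2.N2=(alive,v0) N2.N3=(alive,v0)
Op 2: N3 marks N3=dead -> (dead,v1)
Op 3: N1 marks N0=dead -> (dead,v1)
Op 4: gossip N0<->N1 -> N0.N0=(dead,v1) N0.N1=(alive,v0) N0.N2=(alive,v0) N0.N3=(alive,v0) | N1.N0=(dead,v1) N1.N1=(alive,v0) N1.N2=(alive,v0) N1.N3=(alive,v0)
Op 5: N3 marks N2=suspect -> (suspect,v1)
Op 6: N2 marks N1=alive -> (alive,v1)
Op 7: gossip N3<->N2 -> N3.N0=(alive,v0) N3.N1=(alive,v1) N3.N2=(suspect,v1) N3.N3=(dead,v1) | N2.N0=(alive,v0) N2.N1=(alive,v1) N2.N2=(suspect,v1) N2.N3=(dead,v1)
Op 8: gossip N0<->N3 -> N0.N0=(dead,v1) N0.N1=(alive,v1) N0.N2=(suspect,v1) N0.N3=(dead,v1) | N3.N0=(dead,v1) N3.N1=(alive,v1) N3.N2=(suspect,v1) N3.N3=(dead,v1)
Op 9: gossip N1<->N0 -> N1.N0=(dead,v1) N1.N1=(alive,v1) N1.N2=(suspect,v1) N1.N3=(dead,v1) | N0.N0=(dead,v1) N0.N1=(alive,v1) N0.N2=(suspect,v1) N0.N3=(dead,v1)
Op 10: gossip N0<->N3 -> N0.N0=(dead,v1) N0.N1=(alive,v1) N0.N2=(suspect,v1) N0.N3=(dead,v1) | N3.N0=(dead,v1) N3.N1=(alive,v1) N3.N2=(suspect,v1) N3.N3=(dead,v1)
Op 11: gossip N1<->N2 -> N1.N0=(dead,v1) N1.N1=(alive,v1) N1.N2=(suspect,v1) N1.N3=(dead,v1) | N2.N0=(dead,v1) N2.N1=(alive,v1) N2.N2=(suspect,v1) N2.N3=(dead,v1)
Op 12: gossip N1<->N2 -> N1.N0=(dead,v1) N1.N1=(alive,v1) N1.N2=(suspect,v1) N1.N3=(dead,v1) | N2.N0=(dead,v1) N2.N1=(alive,v1) N2.N2=(suspect,v1) N2.N3=(dead,v1)

Answer: dead 1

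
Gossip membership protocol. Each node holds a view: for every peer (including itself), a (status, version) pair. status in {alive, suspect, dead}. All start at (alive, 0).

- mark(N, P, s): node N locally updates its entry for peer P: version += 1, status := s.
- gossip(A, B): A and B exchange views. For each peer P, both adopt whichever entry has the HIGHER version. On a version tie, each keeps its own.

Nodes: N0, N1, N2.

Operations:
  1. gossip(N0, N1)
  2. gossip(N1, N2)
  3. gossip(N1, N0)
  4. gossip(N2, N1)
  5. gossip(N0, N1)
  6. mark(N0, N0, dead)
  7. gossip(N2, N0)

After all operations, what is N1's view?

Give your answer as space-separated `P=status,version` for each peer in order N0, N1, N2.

Answer: N0=alive,0 N1=alive,0 N2=alive,0

Derivation:
Op 1: gossip N0<->N1 -> N0.N0=(alive,v0) N0.N1=(alive,v0) N0.N2=(alive,v0) | N1.N0=(alive,v0) N1.N1=(alive,v0) N1.N2=(alive,v0)
Op 2: gossip N1<->N2 -> N1.N0=(alive,v0) N1.N1=(alive,v0) N1.N2=(alive,v0) | N2.N0=(alive,v0) N2.N1=(alive,v0) N2.N2=(alive,v0)
Op 3: gossip N1<->N0 -> N1.N0=(alive,v0) N1.N1=(alive,v0) N1.N2=(alive,v0) | N0.N0=(alive,v0) N0.N1=(alive,v0) N0.N2=(alive,v0)
Op 4: gossip N2<->N1 -> N2.N0=(alive,v0) N2.N1=(alive,v0) N2.N2=(alive,v0) | N1.N0=(alive,v0) N1.N1=(alive,v0) N1.N2=(alive,v0)
Op 5: gossip N0<->N1 -> N0.N0=(alive,v0) N0.N1=(alive,v0) N0.N2=(alive,v0) | N1.N0=(alive,v0) N1.N1=(alive,v0) N1.N2=(alive,v0)
Op 6: N0 marks N0=dead -> (dead,v1)
Op 7: gossip N2<->N0 -> N2.N0=(dead,v1) N2.N1=(alive,v0) N2.N2=(alive,v0) | N0.N0=(dead,v1) N0.N1=(alive,v0) N0.N2=(alive,v0)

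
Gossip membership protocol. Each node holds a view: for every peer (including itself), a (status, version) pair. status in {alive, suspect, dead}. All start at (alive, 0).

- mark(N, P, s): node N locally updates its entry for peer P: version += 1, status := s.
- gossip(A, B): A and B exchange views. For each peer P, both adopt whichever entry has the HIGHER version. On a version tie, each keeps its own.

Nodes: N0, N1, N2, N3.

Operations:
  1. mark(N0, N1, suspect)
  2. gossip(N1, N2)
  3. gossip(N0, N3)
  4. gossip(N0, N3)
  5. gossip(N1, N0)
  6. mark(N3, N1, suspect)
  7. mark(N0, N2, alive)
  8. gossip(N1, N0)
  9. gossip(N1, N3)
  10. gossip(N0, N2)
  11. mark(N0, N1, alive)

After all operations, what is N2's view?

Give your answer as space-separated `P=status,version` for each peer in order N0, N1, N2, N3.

Answer: N0=alive,0 N1=suspect,1 N2=alive,1 N3=alive,0

Derivation:
Op 1: N0 marks N1=suspect -> (suspect,v1)
Op 2: gossip N1<->N2 -> N1.N0=(alive,v0) N1.N1=(alive,v0) N1.N2=(alive,v0) N1.N3=(alive,v0) | N2.N0=(alive,v0) N2.N1=(alive,v0) N2.N2=(alive,v0) N2.N3=(alive,v0)
Op 3: gossip N0<->N3 -> N0.N0=(alive,v0) N0.N1=(suspect,v1) N0.N2=(alive,v0) N0.N3=(alive,v0) | N3.N0=(alive,v0) N3.N1=(suspect,v1) N3.N2=(alive,v0) N3.N3=(alive,v0)
Op 4: gossip N0<->N3 -> N0.N0=(alive,v0) N0.N1=(suspect,v1) N0.N2=(alive,v0) N0.N3=(alive,v0) | N3.N0=(alive,v0) N3.N1=(suspect,v1) N3.N2=(alive,v0) N3.N3=(alive,v0)
Op 5: gossip N1<->N0 -> N1.N0=(alive,v0) N1.N1=(suspect,v1) N1.N2=(alive,v0) N1.N3=(alive,v0) | N0.N0=(alive,v0) N0.N1=(suspect,v1) N0.N2=(alive,v0) N0.N3=(alive,v0)
Op 6: N3 marks N1=suspect -> (suspect,v2)
Op 7: N0 marks N2=alive -> (alive,v1)
Op 8: gossip N1<->N0 -> N1.N0=(alive,v0) N1.N1=(suspect,v1) N1.N2=(alive,v1) N1.N3=(alive,v0) | N0.N0=(alive,v0) N0.N1=(suspect,v1) N0.N2=(alive,v1) N0.N3=(alive,v0)
Op 9: gossip N1<->N3 -> N1.N0=(alive,v0) N1.N1=(suspect,v2) N1.N2=(alive,v1) N1.N3=(alive,v0) | N3.N0=(alive,v0) N3.N1=(suspect,v2) N3.N2=(alive,v1) N3.N3=(alive,v0)
Op 10: gossip N0<->N2 -> N0.N0=(alive,v0) N0.N1=(suspect,v1) N0.N2=(alive,v1) N0.N3=(alive,v0) | N2.N0=(alive,v0) N2.N1=(suspect,v1) N2.N2=(alive,v1) N2.N3=(alive,v0)
Op 11: N0 marks N1=alive -> (alive,v2)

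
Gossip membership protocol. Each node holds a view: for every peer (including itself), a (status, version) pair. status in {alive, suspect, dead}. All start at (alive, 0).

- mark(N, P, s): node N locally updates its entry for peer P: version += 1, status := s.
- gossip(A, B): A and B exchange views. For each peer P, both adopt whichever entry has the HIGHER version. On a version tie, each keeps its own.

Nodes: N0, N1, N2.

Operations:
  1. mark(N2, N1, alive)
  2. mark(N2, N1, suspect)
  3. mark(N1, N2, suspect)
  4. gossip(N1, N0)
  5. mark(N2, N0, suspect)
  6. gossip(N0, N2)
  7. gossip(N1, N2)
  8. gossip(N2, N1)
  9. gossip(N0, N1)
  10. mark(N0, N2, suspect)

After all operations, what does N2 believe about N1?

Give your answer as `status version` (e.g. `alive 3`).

Op 1: N2 marks N1=alive -> (alive,v1)
Op 2: N2 marks N1=suspect -> (suspect,v2)
Op 3: N1 marks N2=suspect -> (suspect,v1)
Op 4: gossip N1<->N0 -> N1.N0=(alive,v0) N1.N1=(alive,v0) N1.N2=(suspect,v1) | N0.N0=(alive,v0) N0.N1=(alive,v0) N0.N2=(suspect,v1)
Op 5: N2 marks N0=suspect -> (suspect,v1)
Op 6: gossip N0<->N2 -> N0.N0=(suspect,v1) N0.N1=(suspect,v2) N0.N2=(suspect,v1) | N2.N0=(suspect,v1) N2.N1=(suspect,v2) N2.N2=(suspect,v1)
Op 7: gossip N1<->N2 -> N1.N0=(suspect,v1) N1.N1=(suspect,v2) N1.N2=(suspect,v1) | N2.N0=(suspect,v1) N2.N1=(suspect,v2) N2.N2=(suspect,v1)
Op 8: gossip N2<->N1 -> N2.N0=(suspect,v1) N2.N1=(suspect,v2) N2.N2=(suspect,v1) | N1.N0=(suspect,v1) N1.N1=(suspect,v2) N1.N2=(suspect,v1)
Op 9: gossip N0<->N1 -> N0.N0=(suspect,v1) N0.N1=(suspect,v2) N0.N2=(suspect,v1) | N1.N0=(suspect,v1) N1.N1=(suspect,v2) N1.N2=(suspect,v1)
Op 10: N0 marks N2=suspect -> (suspect,v2)

Answer: suspect 2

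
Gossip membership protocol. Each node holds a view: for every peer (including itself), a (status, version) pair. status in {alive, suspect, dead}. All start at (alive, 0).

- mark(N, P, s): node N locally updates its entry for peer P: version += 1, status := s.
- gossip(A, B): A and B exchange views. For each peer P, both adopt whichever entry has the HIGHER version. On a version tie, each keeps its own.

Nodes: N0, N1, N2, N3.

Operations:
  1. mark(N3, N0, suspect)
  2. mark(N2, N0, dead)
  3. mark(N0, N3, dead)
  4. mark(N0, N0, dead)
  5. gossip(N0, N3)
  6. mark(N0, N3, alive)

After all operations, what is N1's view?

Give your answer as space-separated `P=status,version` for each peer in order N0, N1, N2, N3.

Op 1: N3 marks N0=suspect -> (suspect,v1)
Op 2: N2 marks N0=dead -> (dead,v1)
Op 3: N0 marks N3=dead -> (dead,v1)
Op 4: N0 marks N0=dead -> (dead,v1)
Op 5: gossip N0<->N3 -> N0.N0=(dead,v1) N0.N1=(alive,v0) N0.N2=(alive,v0) N0.N3=(dead,v1) | N3.N0=(suspect,v1) N3.N1=(alive,v0) N3.N2=(alive,v0) N3.N3=(dead,v1)
Op 6: N0 marks N3=alive -> (alive,v2)

Answer: N0=alive,0 N1=alive,0 N2=alive,0 N3=alive,0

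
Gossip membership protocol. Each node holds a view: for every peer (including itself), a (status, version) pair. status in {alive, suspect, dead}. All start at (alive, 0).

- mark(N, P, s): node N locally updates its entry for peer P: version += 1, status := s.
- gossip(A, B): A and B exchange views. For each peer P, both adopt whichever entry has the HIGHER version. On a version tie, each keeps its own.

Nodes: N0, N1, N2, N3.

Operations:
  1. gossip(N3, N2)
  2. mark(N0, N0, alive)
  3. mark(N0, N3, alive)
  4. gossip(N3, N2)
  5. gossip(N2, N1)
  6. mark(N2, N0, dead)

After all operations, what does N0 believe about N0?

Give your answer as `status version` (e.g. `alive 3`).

Answer: alive 1

Derivation:
Op 1: gossip N3<->N2 -> N3.N0=(alive,v0) N3.N1=(alive,v0) N3.N2=(alive,v0) N3.N3=(alive,v0) | N2.N0=(alive,v0) N2.N1=(alive,v0) N2.N2=(alive,v0) N2.N3=(alive,v0)
Op 2: N0 marks N0=alive -> (alive,v1)
Op 3: N0 marks N3=alive -> (alive,v1)
Op 4: gossip N3<->N2 -> N3.N0=(alive,v0) N3.N1=(alive,v0) N3.N2=(alive,v0) N3.N3=(alive,v0) | N2.N0=(alive,v0) N2.N1=(alive,v0) N2.N2=(alive,v0) N2.N3=(alive,v0)
Op 5: gossip N2<->N1 -> N2.N0=(alive,v0) N2.N1=(alive,v0) N2.N2=(alive,v0) N2.N3=(alive,v0) | N1.N0=(alive,v0) N1.N1=(alive,v0) N1.N2=(alive,v0) N1.N3=(alive,v0)
Op 6: N2 marks N0=dead -> (dead,v1)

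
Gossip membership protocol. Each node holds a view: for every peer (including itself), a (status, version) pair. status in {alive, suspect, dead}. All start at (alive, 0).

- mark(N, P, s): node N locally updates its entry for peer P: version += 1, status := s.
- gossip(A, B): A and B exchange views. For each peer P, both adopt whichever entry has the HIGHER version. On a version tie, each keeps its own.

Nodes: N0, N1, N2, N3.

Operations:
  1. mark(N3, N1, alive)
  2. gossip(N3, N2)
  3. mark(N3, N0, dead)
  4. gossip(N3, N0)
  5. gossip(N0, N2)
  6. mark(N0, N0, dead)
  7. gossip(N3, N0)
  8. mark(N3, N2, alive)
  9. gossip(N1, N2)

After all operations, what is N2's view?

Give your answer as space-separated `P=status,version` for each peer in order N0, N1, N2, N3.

Answer: N0=dead,1 N1=alive,1 N2=alive,0 N3=alive,0

Derivation:
Op 1: N3 marks N1=alive -> (alive,v1)
Op 2: gossip N3<->N2 -> N3.N0=(alive,v0) N3.N1=(alive,v1) N3.N2=(alive,v0) N3.N3=(alive,v0) | N2.N0=(alive,v0) N2.N1=(alive,v1) N2.N2=(alive,v0) N2.N3=(alive,v0)
Op 3: N3 marks N0=dead -> (dead,v1)
Op 4: gossip N3<->N0 -> N3.N0=(dead,v1) N3.N1=(alive,v1) N3.N2=(alive,v0) N3.N3=(alive,v0) | N0.N0=(dead,v1) N0.N1=(alive,v1) N0.N2=(alive,v0) N0.N3=(alive,v0)
Op 5: gossip N0<->N2 -> N0.N0=(dead,v1) N0.N1=(alive,v1) N0.N2=(alive,v0) N0.N3=(alive,v0) | N2.N0=(dead,v1) N2.N1=(alive,v1) N2.N2=(alive,v0) N2.N3=(alive,v0)
Op 6: N0 marks N0=dead -> (dead,v2)
Op 7: gossip N3<->N0 -> N3.N0=(dead,v2) N3.N1=(alive,v1) N3.N2=(alive,v0) N3.N3=(alive,v0) | N0.N0=(dead,v2) N0.N1=(alive,v1) N0.N2=(alive,v0) N0.N3=(alive,v0)
Op 8: N3 marks N2=alive -> (alive,v1)
Op 9: gossip N1<->N2 -> N1.N0=(dead,v1) N1.N1=(alive,v1) N1.N2=(alive,v0) N1.N3=(alive,v0) | N2.N0=(dead,v1) N2.N1=(alive,v1) N2.N2=(alive,v0) N2.N3=(alive,v0)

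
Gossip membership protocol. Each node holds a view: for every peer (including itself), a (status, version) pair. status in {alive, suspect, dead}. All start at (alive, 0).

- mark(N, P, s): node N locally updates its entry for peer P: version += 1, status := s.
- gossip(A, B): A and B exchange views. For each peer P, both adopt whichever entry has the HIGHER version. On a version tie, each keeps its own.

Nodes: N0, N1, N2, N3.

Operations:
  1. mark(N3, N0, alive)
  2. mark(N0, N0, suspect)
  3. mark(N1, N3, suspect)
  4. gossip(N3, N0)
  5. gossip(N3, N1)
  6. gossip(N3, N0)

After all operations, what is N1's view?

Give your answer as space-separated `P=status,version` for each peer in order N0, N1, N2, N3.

Op 1: N3 marks N0=alive -> (alive,v1)
Op 2: N0 marks N0=suspect -> (suspect,v1)
Op 3: N1 marks N3=suspect -> (suspect,v1)
Op 4: gossip N3<->N0 -> N3.N0=(alive,v1) N3.N1=(alive,v0) N3.N2=(alive,v0) N3.N3=(alive,v0) | N0.N0=(suspect,v1) N0.N1=(alive,v0) N0.N2=(alive,v0) N0.N3=(alive,v0)
Op 5: gossip N3<->N1 -> N3.N0=(alive,v1) N3.N1=(alive,v0) N3.N2=(alive,v0) N3.N3=(suspect,v1) | N1.N0=(alive,v1) N1.N1=(alive,v0) N1.N2=(alive,v0) N1.N3=(suspect,v1)
Op 6: gossip N3<->N0 -> N3.N0=(alive,v1) N3.N1=(alive,v0) N3.N2=(alive,v0) N3.N3=(suspect,v1) | N0.N0=(suspect,v1) N0.N1=(alive,v0) N0.N2=(alive,v0) N0.N3=(suspect,v1)

Answer: N0=alive,1 N1=alive,0 N2=alive,0 N3=suspect,1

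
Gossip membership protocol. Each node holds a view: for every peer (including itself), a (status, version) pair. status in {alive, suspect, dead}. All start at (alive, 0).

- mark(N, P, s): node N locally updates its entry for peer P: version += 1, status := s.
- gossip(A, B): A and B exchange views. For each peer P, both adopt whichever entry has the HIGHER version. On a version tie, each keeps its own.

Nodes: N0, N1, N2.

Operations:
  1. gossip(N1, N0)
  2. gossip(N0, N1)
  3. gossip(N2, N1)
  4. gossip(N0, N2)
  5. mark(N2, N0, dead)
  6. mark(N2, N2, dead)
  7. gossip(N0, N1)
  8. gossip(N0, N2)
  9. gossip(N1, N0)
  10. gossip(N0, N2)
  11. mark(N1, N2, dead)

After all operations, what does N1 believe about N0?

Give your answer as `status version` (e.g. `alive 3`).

Answer: dead 1

Derivation:
Op 1: gossip N1<->N0 -> N1.N0=(alive,v0) N1.N1=(alive,v0) N1.N2=(alive,v0) | N0.N0=(alive,v0) N0.N1=(alive,v0) N0.N2=(alive,v0)
Op 2: gossip N0<->N1 -> N0.N0=(alive,v0) N0.N1=(alive,v0) N0.N2=(alive,v0) | N1.N0=(alive,v0) N1.N1=(alive,v0) N1.N2=(alive,v0)
Op 3: gossip N2<->N1 -> N2.N0=(alive,v0) N2.N1=(alive,v0) N2.N2=(alive,v0) | N1.N0=(alive,v0) N1.N1=(alive,v0) N1.N2=(alive,v0)
Op 4: gossip N0<->N2 -> N0.N0=(alive,v0) N0.N1=(alive,v0) N0.N2=(alive,v0) | N2.N0=(alive,v0) N2.N1=(alive,v0) N2.N2=(alive,v0)
Op 5: N2 marks N0=dead -> (dead,v1)
Op 6: N2 marks N2=dead -> (dead,v1)
Op 7: gossip N0<->N1 -> N0.N0=(alive,v0) N0.N1=(alive,v0) N0.N2=(alive,v0) | N1.N0=(alive,v0) N1.N1=(alive,v0) N1.N2=(alive,v0)
Op 8: gossip N0<->N2 -> N0.N0=(dead,v1) N0.N1=(alive,v0) N0.N2=(dead,v1) | N2.N0=(dead,v1) N2.N1=(alive,v0) N2.N2=(dead,v1)
Op 9: gossip N1<->N0 -> N1.N0=(dead,v1) N1.N1=(alive,v0) N1.N2=(dead,v1) | N0.N0=(dead,v1) N0.N1=(alive,v0) N0.N2=(dead,v1)
Op 10: gossip N0<->N2 -> N0.N0=(dead,v1) N0.N1=(alive,v0) N0.N2=(dead,v1) | N2.N0=(dead,v1) N2.N1=(alive,v0) N2.N2=(dead,v1)
Op 11: N1 marks N2=dead -> (dead,v2)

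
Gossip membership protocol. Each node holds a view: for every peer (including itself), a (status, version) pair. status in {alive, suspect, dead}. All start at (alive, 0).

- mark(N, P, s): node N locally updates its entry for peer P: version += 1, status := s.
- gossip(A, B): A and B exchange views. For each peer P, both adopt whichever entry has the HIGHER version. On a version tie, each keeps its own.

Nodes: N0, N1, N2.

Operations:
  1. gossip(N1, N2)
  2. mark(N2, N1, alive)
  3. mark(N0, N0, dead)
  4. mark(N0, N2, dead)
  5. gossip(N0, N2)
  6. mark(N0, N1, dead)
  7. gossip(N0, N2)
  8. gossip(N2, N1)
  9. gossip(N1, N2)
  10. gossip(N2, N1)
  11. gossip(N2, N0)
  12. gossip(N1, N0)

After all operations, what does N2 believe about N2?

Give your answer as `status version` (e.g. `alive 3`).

Answer: dead 1

Derivation:
Op 1: gossip N1<->N2 -> N1.N0=(alive,v0) N1.N1=(alive,v0) N1.N2=(alive,v0) | N2.N0=(alive,v0) N2.N1=(alive,v0) N2.N2=(alive,v0)
Op 2: N2 marks N1=alive -> (alive,v1)
Op 3: N0 marks N0=dead -> (dead,v1)
Op 4: N0 marks N2=dead -> (dead,v1)
Op 5: gossip N0<->N2 -> N0.N0=(dead,v1) N0.N1=(alive,v1) N0.N2=(dead,v1) | N2.N0=(dead,v1) N2.N1=(alive,v1) N2.N2=(dead,v1)
Op 6: N0 marks N1=dead -> (dead,v2)
Op 7: gossip N0<->N2 -> N0.N0=(dead,v1) N0.N1=(dead,v2) N0.N2=(dead,v1) | N2.N0=(dead,v1) N2.N1=(dead,v2) N2.N2=(dead,v1)
Op 8: gossip N2<->N1 -> N2.N0=(dead,v1) N2.N1=(dead,v2) N2.N2=(dead,v1) | N1.N0=(dead,v1) N1.N1=(dead,v2) N1.N2=(dead,v1)
Op 9: gossip N1<->N2 -> N1.N0=(dead,v1) N1.N1=(dead,v2) N1.N2=(dead,v1) | N2.N0=(dead,v1) N2.N1=(dead,v2) N2.N2=(dead,v1)
Op 10: gossip N2<->N1 -> N2.N0=(dead,v1) N2.N1=(dead,v2) N2.N2=(dead,v1) | N1.N0=(dead,v1) N1.N1=(dead,v2) N1.N2=(dead,v1)
Op 11: gossip N2<->N0 -> N2.N0=(dead,v1) N2.N1=(dead,v2) N2.N2=(dead,v1) | N0.N0=(dead,v1) N0.N1=(dead,v2) N0.N2=(dead,v1)
Op 12: gossip N1<->N0 -> N1.N0=(dead,v1) N1.N1=(dead,v2) N1.N2=(dead,v1) | N0.N0=(dead,v1) N0.N1=(dead,v2) N0.N2=(dead,v1)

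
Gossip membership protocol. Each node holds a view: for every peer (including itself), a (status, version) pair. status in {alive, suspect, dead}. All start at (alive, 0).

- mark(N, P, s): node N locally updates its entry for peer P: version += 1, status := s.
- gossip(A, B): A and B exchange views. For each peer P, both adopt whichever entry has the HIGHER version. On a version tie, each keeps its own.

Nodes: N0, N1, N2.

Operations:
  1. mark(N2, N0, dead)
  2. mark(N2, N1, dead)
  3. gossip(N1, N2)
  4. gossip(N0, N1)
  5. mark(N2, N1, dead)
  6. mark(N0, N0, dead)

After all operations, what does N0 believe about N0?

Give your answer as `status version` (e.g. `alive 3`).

Answer: dead 2

Derivation:
Op 1: N2 marks N0=dead -> (dead,v1)
Op 2: N2 marks N1=dead -> (dead,v1)
Op 3: gossip N1<->N2 -> N1.N0=(dead,v1) N1.N1=(dead,v1) N1.N2=(alive,v0) | N2.N0=(dead,v1) N2.N1=(dead,v1) N2.N2=(alive,v0)
Op 4: gossip N0<->N1 -> N0.N0=(dead,v1) N0.N1=(dead,v1) N0.N2=(alive,v0) | N1.N0=(dead,v1) N1.N1=(dead,v1) N1.N2=(alive,v0)
Op 5: N2 marks N1=dead -> (dead,v2)
Op 6: N0 marks N0=dead -> (dead,v2)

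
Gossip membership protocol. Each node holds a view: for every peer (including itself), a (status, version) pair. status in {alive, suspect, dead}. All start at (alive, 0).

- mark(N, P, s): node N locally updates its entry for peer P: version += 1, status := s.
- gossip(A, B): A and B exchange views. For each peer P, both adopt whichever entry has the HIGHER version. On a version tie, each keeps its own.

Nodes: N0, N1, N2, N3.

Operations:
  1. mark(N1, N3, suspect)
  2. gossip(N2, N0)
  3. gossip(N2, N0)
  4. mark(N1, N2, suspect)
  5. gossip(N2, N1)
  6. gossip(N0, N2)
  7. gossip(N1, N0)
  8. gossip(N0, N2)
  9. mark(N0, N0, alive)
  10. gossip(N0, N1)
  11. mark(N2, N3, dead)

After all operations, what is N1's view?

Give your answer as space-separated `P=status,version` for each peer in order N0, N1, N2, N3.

Answer: N0=alive,1 N1=alive,0 N2=suspect,1 N3=suspect,1

Derivation:
Op 1: N1 marks N3=suspect -> (suspect,v1)
Op 2: gossip N2<->N0 -> N2.N0=(alive,v0) N2.N1=(alive,v0) N2.N2=(alive,v0) N2.N3=(alive,v0) | N0.N0=(alive,v0) N0.N1=(alive,v0) N0.N2=(alive,v0) N0.N3=(alive,v0)
Op 3: gossip N2<->N0 -> N2.N0=(alive,v0) N2.N1=(alive,v0) N2.N2=(alive,v0) N2.N3=(alive,v0) | N0.N0=(alive,v0) N0.N1=(alive,v0) N0.N2=(alive,v0) N0.N3=(alive,v0)
Op 4: N1 marks N2=suspect -> (suspect,v1)
Op 5: gossip N2<->N1 -> N2.N0=(alive,v0) N2.N1=(alive,v0) N2.N2=(suspect,v1) N2.N3=(suspect,v1) | N1.N0=(alive,v0) N1.N1=(alive,v0) N1.N2=(suspect,v1) N1.N3=(suspect,v1)
Op 6: gossip N0<->N2 -> N0.N0=(alive,v0) N0.N1=(alive,v0) N0.N2=(suspect,v1) N0.N3=(suspect,v1) | N2.N0=(alive,v0) N2.N1=(alive,v0) N2.N2=(suspect,v1) N2.N3=(suspect,v1)
Op 7: gossip N1<->N0 -> N1.N0=(alive,v0) N1.N1=(alive,v0) N1.N2=(suspect,v1) N1.N3=(suspect,v1) | N0.N0=(alive,v0) N0.N1=(alive,v0) N0.N2=(suspect,v1) N0.N3=(suspect,v1)
Op 8: gossip N0<->N2 -> N0.N0=(alive,v0) N0.N1=(alive,v0) N0.N2=(suspect,v1) N0.N3=(suspect,v1) | N2.N0=(alive,v0) N2.N1=(alive,v0) N2.N2=(suspect,v1) N2.N3=(suspect,v1)
Op 9: N0 marks N0=alive -> (alive,v1)
Op 10: gossip N0<->N1 -> N0.N0=(alive,v1) N0.N1=(alive,v0) N0.N2=(suspect,v1) N0.N3=(suspect,v1) | N1.N0=(alive,v1) N1.N1=(alive,v0) N1.N2=(suspect,v1) N1.N3=(suspect,v1)
Op 11: N2 marks N3=dead -> (dead,v2)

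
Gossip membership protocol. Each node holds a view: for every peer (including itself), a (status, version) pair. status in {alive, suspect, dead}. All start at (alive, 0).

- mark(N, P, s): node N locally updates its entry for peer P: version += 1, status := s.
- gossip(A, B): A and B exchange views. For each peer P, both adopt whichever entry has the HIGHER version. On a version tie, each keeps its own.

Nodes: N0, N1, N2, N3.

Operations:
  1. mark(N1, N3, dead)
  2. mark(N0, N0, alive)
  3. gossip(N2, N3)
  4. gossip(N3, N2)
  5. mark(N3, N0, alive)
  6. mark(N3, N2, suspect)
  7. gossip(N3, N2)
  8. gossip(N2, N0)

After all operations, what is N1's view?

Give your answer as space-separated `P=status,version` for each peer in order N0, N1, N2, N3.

Answer: N0=alive,0 N1=alive,0 N2=alive,0 N3=dead,1

Derivation:
Op 1: N1 marks N3=dead -> (dead,v1)
Op 2: N0 marks N0=alive -> (alive,v1)
Op 3: gossip N2<->N3 -> N2.N0=(alive,v0) N2.N1=(alive,v0) N2.N2=(alive,v0) N2.N3=(alive,v0) | N3.N0=(alive,v0) N3.N1=(alive,v0) N3.N2=(alive,v0) N3.N3=(alive,v0)
Op 4: gossip N3<->N2 -> N3.N0=(alive,v0) N3.N1=(alive,v0) N3.N2=(alive,v0) N3.N3=(alive,v0) | N2.N0=(alive,v0) N2.N1=(alive,v0) N2.N2=(alive,v0) N2.N3=(alive,v0)
Op 5: N3 marks N0=alive -> (alive,v1)
Op 6: N3 marks N2=suspect -> (suspect,v1)
Op 7: gossip N3<->N2 -> N3.N0=(alive,v1) N3.N1=(alive,v0) N3.N2=(suspect,v1) N3.N3=(alive,v0) | N2.N0=(alive,v1) N2.N1=(alive,v0) N2.N2=(suspect,v1) N2.N3=(alive,v0)
Op 8: gossip N2<->N0 -> N2.N0=(alive,v1) N2.N1=(alive,v0) N2.N2=(suspect,v1) N2.N3=(alive,v0) | N0.N0=(alive,v1) N0.N1=(alive,v0) N0.N2=(suspect,v1) N0.N3=(alive,v0)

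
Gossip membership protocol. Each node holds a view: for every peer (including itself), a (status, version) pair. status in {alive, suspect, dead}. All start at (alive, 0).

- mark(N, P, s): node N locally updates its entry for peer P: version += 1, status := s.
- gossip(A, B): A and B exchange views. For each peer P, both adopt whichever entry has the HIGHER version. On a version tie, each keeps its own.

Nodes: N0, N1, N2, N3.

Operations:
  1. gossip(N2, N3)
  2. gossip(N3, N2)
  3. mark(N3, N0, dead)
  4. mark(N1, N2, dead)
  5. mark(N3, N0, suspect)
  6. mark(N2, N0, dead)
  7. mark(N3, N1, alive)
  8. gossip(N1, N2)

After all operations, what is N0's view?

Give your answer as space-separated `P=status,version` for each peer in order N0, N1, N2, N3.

Op 1: gossip N2<->N3 -> N2.N0=(alive,v0) N2.N1=(alive,v0) N2.N2=(alive,v0) N2.N3=(alive,v0) | N3.N0=(alive,v0) N3.N1=(alive,v0) N3.N2=(alive,v0) N3.N3=(alive,v0)
Op 2: gossip N3<->N2 -> N3.N0=(alive,v0) N3.N1=(alive,v0) N3.N2=(alive,v0) N3.N3=(alive,v0) | N2.N0=(alive,v0) N2.N1=(alive,v0) N2.N2=(alive,v0) N2.N3=(alive,v0)
Op 3: N3 marks N0=dead -> (dead,v1)
Op 4: N1 marks N2=dead -> (dead,v1)
Op 5: N3 marks N0=suspect -> (suspect,v2)
Op 6: N2 marks N0=dead -> (dead,v1)
Op 7: N3 marks N1=alive -> (alive,v1)
Op 8: gossip N1<->N2 -> N1.N0=(dead,v1) N1.N1=(alive,v0) N1.N2=(dead,v1) N1.N3=(alive,v0) | N2.N0=(dead,v1) N2.N1=(alive,v0) N2.N2=(dead,v1) N2.N3=(alive,v0)

Answer: N0=alive,0 N1=alive,0 N2=alive,0 N3=alive,0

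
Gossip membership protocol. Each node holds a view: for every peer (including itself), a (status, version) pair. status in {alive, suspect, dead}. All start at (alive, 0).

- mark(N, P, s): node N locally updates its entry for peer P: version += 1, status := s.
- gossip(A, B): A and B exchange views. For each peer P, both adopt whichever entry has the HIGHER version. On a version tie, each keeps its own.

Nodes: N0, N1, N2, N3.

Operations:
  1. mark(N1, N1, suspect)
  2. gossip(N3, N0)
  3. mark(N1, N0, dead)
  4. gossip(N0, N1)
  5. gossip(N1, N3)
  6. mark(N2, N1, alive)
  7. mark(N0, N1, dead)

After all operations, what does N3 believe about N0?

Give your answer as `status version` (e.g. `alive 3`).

Answer: dead 1

Derivation:
Op 1: N1 marks N1=suspect -> (suspect,v1)
Op 2: gossip N3<->N0 -> N3.N0=(alive,v0) N3.N1=(alive,v0) N3.N2=(alive,v0) N3.N3=(alive,v0) | N0.N0=(alive,v0) N0.N1=(alive,v0) N0.N2=(alive,v0) N0.N3=(alive,v0)
Op 3: N1 marks N0=dead -> (dead,v1)
Op 4: gossip N0<->N1 -> N0.N0=(dead,v1) N0.N1=(suspect,v1) N0.N2=(alive,v0) N0.N3=(alive,v0) | N1.N0=(dead,v1) N1.N1=(suspect,v1) N1.N2=(alive,v0) N1.N3=(alive,v0)
Op 5: gossip N1<->N3 -> N1.N0=(dead,v1) N1.N1=(suspect,v1) N1.N2=(alive,v0) N1.N3=(alive,v0) | N3.N0=(dead,v1) N3.N1=(suspect,v1) N3.N2=(alive,v0) N3.N3=(alive,v0)
Op 6: N2 marks N1=alive -> (alive,v1)
Op 7: N0 marks N1=dead -> (dead,v2)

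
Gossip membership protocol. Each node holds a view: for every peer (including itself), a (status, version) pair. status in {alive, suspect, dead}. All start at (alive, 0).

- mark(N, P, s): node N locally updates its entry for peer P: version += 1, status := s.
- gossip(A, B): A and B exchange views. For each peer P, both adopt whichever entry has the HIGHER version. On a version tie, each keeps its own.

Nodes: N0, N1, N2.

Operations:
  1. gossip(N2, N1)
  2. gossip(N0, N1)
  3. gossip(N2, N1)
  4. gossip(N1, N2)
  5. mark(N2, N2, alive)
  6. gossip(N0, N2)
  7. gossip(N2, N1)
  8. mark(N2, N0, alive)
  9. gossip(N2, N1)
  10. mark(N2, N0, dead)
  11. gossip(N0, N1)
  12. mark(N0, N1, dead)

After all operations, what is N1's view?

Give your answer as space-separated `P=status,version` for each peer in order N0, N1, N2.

Op 1: gossip N2<->N1 -> N2.N0=(alive,v0) N2.N1=(alive,v0) N2.N2=(alive,v0) | N1.N0=(alive,v0) N1.N1=(alive,v0) N1.N2=(alive,v0)
Op 2: gossip N0<->N1 -> N0.N0=(alive,v0) N0.N1=(alive,v0) N0.N2=(alive,v0) | N1.N0=(alive,v0) N1.N1=(alive,v0) N1.N2=(alive,v0)
Op 3: gossip N2<->N1 -> N2.N0=(alive,v0) N2.N1=(alive,v0) N2.N2=(alive,v0) | N1.N0=(alive,v0) N1.N1=(alive,v0) N1.N2=(alive,v0)
Op 4: gossip N1<->N2 -> N1.N0=(alive,v0) N1.N1=(alive,v0) N1.N2=(alive,v0) | N2.N0=(alive,v0) N2.N1=(alive,v0) N2.N2=(alive,v0)
Op 5: N2 marks N2=alive -> (alive,v1)
Op 6: gossip N0<->N2 -> N0.N0=(alive,v0) N0.N1=(alive,v0) N0.N2=(alive,v1) | N2.N0=(alive,v0) N2.N1=(alive,v0) N2.N2=(alive,v1)
Op 7: gossip N2<->N1 -> N2.N0=(alive,v0) N2.N1=(alive,v0) N2.N2=(alive,v1) | N1.N0=(alive,v0) N1.N1=(alive,v0) N1.N2=(alive,v1)
Op 8: N2 marks N0=alive -> (alive,v1)
Op 9: gossip N2<->N1 -> N2.N0=(alive,v1) N2.N1=(alive,v0) N2.N2=(alive,v1) | N1.N0=(alive,v1) N1.N1=(alive,v0) N1.N2=(alive,v1)
Op 10: N2 marks N0=dead -> (dead,v2)
Op 11: gossip N0<->N1 -> N0.N0=(alive,v1) N0.N1=(alive,v0) N0.N2=(alive,v1) | N1.N0=(alive,v1) N1.N1=(alive,v0) N1.N2=(alive,v1)
Op 12: N0 marks N1=dead -> (dead,v1)

Answer: N0=alive,1 N1=alive,0 N2=alive,1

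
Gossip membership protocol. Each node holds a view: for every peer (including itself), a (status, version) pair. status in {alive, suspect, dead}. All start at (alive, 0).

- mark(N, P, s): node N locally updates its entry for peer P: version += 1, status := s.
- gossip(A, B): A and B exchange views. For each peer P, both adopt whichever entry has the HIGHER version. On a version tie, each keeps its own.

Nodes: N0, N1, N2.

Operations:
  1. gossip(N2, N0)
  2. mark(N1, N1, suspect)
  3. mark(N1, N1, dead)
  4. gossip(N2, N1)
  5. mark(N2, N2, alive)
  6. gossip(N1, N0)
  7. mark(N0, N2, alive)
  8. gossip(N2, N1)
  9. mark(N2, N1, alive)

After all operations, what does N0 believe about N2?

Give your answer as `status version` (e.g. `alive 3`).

Op 1: gossip N2<->N0 -> N2.N0=(alive,v0) N2.N1=(alive,v0) N2.N2=(alive,v0) | N0.N0=(alive,v0) N0.N1=(alive,v0) N0.N2=(alive,v0)
Op 2: N1 marks N1=suspect -> (suspect,v1)
Op 3: N1 marks N1=dead -> (dead,v2)
Op 4: gossip N2<->N1 -> N2.N0=(alive,v0) N2.N1=(dead,v2) N2.N2=(alive,v0) | N1.N0=(alive,v0) N1.N1=(dead,v2) N1.N2=(alive,v0)
Op 5: N2 marks N2=alive -> (alive,v1)
Op 6: gossip N1<->N0 -> N1.N0=(alive,v0) N1.N1=(dead,v2) N1.N2=(alive,v0) | N0.N0=(alive,v0) N0.N1=(dead,v2) N0.N2=(alive,v0)
Op 7: N0 marks N2=alive -> (alive,v1)
Op 8: gossip N2<->N1 -> N2.N0=(alive,v0) N2.N1=(dead,v2) N2.N2=(alive,v1) | N1.N0=(alive,v0) N1.N1=(dead,v2) N1.N2=(alive,v1)
Op 9: N2 marks N1=alive -> (alive,v3)

Answer: alive 1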